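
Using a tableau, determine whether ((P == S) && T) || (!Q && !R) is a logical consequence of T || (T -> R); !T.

No

Initial set: {(T || (T -> R)); !T; !(((P == S) && T) || (!Q && !R))}.
!(((P == S) && T) || (!Q && !R)): α-rule — add !((P == S) && T), !(!Q && !R).
(T || (T -> R)): β-rule — branch into T  //  (T -> R).
  branch 1 (add T):
    × closes — contains both T and !T.
  branch 2 (add (T -> R)):
    !((P == S) && T): β-rule — branch into !(P == S)  //  !T.
      branch 2.1 (add !(P == S)):
        !(!Q && !R): β-rule — branch into !!Q  //  !!R.
          branch 2.1.1 (add !!Q):
            (T -> R): β-rule — branch into !T  //  R.
              branch 2.1.1.1 (add !T):
                !(P == S): β-rule — branch into P, !S  //  !P, S.
                  branch 2.1.1.1.1 (add P, !S):
                    ○ open, literals {P=T, Q=T, S=F, T=F}.
                  branch 2.1.1.1.2 (add !P, S):
                    ○ open, literals {P=F, Q=T, S=T, T=F}.
              branch 2.1.1.2 (add R):
                !(P == S): β-rule — branch into P, !S  //  !P, S.
                  branch 2.1.1.2.1 (add P, !S):
                    ○ open, literals {P=T, Q=T, R=T, S=F, T=F}.
                  branch 2.1.1.2.2 (add !P, S):
                    ○ open, literals {P=F, Q=T, R=T, S=T, T=F}.
          branch 2.1.2 (add !!R):
            (T -> R): β-rule — branch into !T  //  R.
              branch 2.1.2.1 (add !T):
                !(P == S): β-rule — branch into P, !S  //  !P, S.
                  branch 2.1.2.1.1 (add P, !S):
                    ○ open, literals {P=T, R=T, S=F, T=F}.
                  branch 2.1.2.1.2 (add !P, S):
                    ○ open, literals {P=F, R=T, S=T, T=F}.
              branch 2.1.2.2 (add R):
                !(P == S): β-rule — branch into P, !S  //  !P, S.
                  branch 2.1.2.2.1 (add P, !S):
                    ○ open, literals {P=T, R=T, S=F, T=F}.
                  branch 2.1.2.2.2 (add !P, S):
                    ○ open, literals {P=F, R=T, S=T, T=F}.
      branch 2.2 (add !T):
        !(!Q && !R): β-rule — branch into !!Q  //  !!R.
          branch 2.2.1 (add !!Q):
            (T -> R): β-rule — branch into !T  //  R.
              branch 2.2.1.1 (add !T):
                ○ open, literals {Q=T, T=F}.
              branch 2.2.1.2 (add R):
                ○ open, literals {Q=T, R=T, T=F}.
          branch 2.2.2 (add !!R):
            (T -> R): β-rule — branch into !T  //  R.
              branch 2.2.2.1 (add !T):
                ○ open, literals {R=T, T=F}.
              branch 2.2.2.2 (add R):
                ○ open, literals {R=T, T=F}.
1 branch closed, 12 open.
An open branch gives a countermodel: P=T, Q=T, S=F, T=F (unmentioned atoms arbitrary); the premises hold there but the conclusion fails.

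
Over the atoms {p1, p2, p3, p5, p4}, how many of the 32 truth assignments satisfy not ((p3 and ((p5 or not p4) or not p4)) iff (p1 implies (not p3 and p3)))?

Initial set: {not ((p3 and ((p5 or not p4) or not p4)) iff (p1 implies (not p3 and p3)))}.
not ((p3 and ((p5 or not p4) or not p4)) iff (p1 implies (not p3 and p3))): β-rule — branch into (p3 and ((p5 or not p4) or not p4)), not (p1 implies (not p3 and p3))  //  not (p3 and ((p5 or not p4) or not p4)), (p1 implies (not p3 and p3)).
  branch 1 (add (p3 and ((p5 or not p4) or not p4)), not (p1 implies (not p3 and p3))):
    (p3 and ((p5 or not p4) or not p4)): α-rule — add p3, ((p5 or not p4) or not p4).
    not (p1 implies (not p3 and p3)): α-rule — add p1, not (not p3 and p3).
    ((p5 or not p4) or not p4): β-rule — branch into (p5 or not p4)  //  not p4.
      branch 1.1 (add (p5 or not p4)):
        not (not p3 and p3): β-rule — branch into not not p3  //  not p3.
          branch 1.1.1 (add not not p3):
            (p5 or not p4): β-rule — branch into p5  //  not p4.
              branch 1.1.1.1 (add p5):
                ○ open, literals {p1=true, p3=true, p5=true}.
              branch 1.1.1.2 (add not p4):
                ○ open, literals {p1=true, p3=true, p4=false}.
          branch 1.1.2 (add not p3):
            × closes — contains both p3 and not p3.
      branch 1.2 (add not p4):
        not (not p3 and p3): β-rule — branch into not not p3  //  not p3.
          branch 1.2.1 (add not not p3):
            ○ open, literals {p1=true, p3=true, p4=false}.
          branch 1.2.2 (add not p3):
            × closes — contains both p3 and not p3.
  branch 2 (add not (p3 and ((p5 or not p4) or not p4)), (p1 implies (not p3 and p3))):
    not (p3 and ((p5 or not p4) or not p4)): β-rule — branch into not p3  //  not ((p5 or not p4) or not p4).
      branch 2.1 (add not p3):
        (p1 implies (not p3 and p3)): β-rule — branch into not p1  //  (not p3 and p3).
          branch 2.1.1 (add not p1):
            ○ open, literals {p1=false, p3=false}.
          branch 2.1.2 (add (not p3 and p3)):
            (not p3 and p3): α-rule — add not p3, p3.
            × closes — contains both p3 and not p3.
      branch 2.2 (add not ((p5 or not p4) or not p4)):
        not ((p5 or not p4) or not p4): α-rule — add not (p5 or not p4), not not p4.
        not (p5 or not p4): α-rule — add not p5, not not p4.
        (p1 implies (not p3 and p3)): β-rule — branch into not p1  //  (not p3 and p3).
          branch 2.2.1 (add not p1):
            ○ open, literals {p1=false, p4=true, p5=false}.
          branch 2.2.2 (add (not p3 and p3)):
            (not p3 and p3): α-rule — add not p3, p3.
            × closes — contains both p3 and not p3.
4 branches closed, 5 open.
Each open branch fixes some atoms; the unmentioned ones are free. Counting distinct full assignments: branch {p1=true, p3=true, p5=true} (p2, p4) contributes 4 new; branch {p1=true, p3=true, p4=false} (p2, p5) contributes 2 new; branch {p1=true, p3=true, p4=false} (p2, p5) contributes 0 new; branch {p1=false, p3=false} (p2, p5, p4) contributes 8 new; branch {p1=false, p4=true, p5=false} (p2, p3) contributes 2 new. Total: 16.

16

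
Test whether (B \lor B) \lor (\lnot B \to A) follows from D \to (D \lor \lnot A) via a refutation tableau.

Initial set: {(D \to (D \lor \lnot A)); \lnot ((B \lor B) \lor (\lnot B \to A))}.
\lnot ((B \lor B) \lor (\lnot B \to A)): α-rule — add \lnot (B \lor B), \lnot (\lnot B \to A).
\lnot (B \lor B): α-rule — add \lnot B, \lnot B.
\lnot (\lnot B \to A): α-rule — add \lnot B, \lnot A.
(D \to (D \lor \lnot A)): β-rule — branch into \lnot D  //  (D \lor \lnot A).
  branch 1 (add \lnot D):
    ○ open, literals {A=false, B=false, D=false}.
  branch 2 (add (D \lor \lnot A)):
    (D \lor \lnot A): β-rule — branch into D  //  \lnot A.
      branch 2.1 (add D):
        ○ open, literals {A=false, B=false, D=true}.
      branch 2.2 (add \lnot A):
        ○ open, literals {A=false, B=false}.
0 branches closed, 3 open.
An open branch gives a countermodel: A=false, B=false, D=false (unmentioned atoms arbitrary); the premises hold there but the conclusion fails.

No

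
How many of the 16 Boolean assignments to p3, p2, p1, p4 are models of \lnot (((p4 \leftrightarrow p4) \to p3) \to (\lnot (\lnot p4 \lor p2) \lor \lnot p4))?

Initial set: {\lnot (((p4 \leftrightarrow p4) \to p3) \to (\lnot (\lnot p4 \lor p2) \lor \lnot p4))}.
\lnot (((p4 \leftrightarrow p4) \to p3) \to (\lnot (\lnot p4 \lor p2) \lor \lnot p4)): α-rule — add ((p4 \leftrightarrow p4) \to p3), \lnot (\lnot (\lnot p4 \lor p2) \lor \lnot p4).
\lnot (\lnot (\lnot p4 \lor p2) \lor \lnot p4): α-rule — add \lnot \lnot (\lnot p4 \lor p2), \lnot \lnot p4.
((p4 \leftrightarrow p4) \to p3): β-rule — branch into \lnot (p4 \leftrightarrow p4)  //  p3.
  branch 1 (add \lnot (p4 \leftrightarrow p4)):
    \lnot \lnot (\lnot p4 \lor p2): β-rule — branch into \lnot p4  //  p2.
      branch 1.1 (add \lnot p4):
        × closes — contains both p4 and \lnot p4.
      branch 1.2 (add p2):
        \lnot (p4 \leftrightarrow p4): β-rule — branch into p4, \lnot p4  //  \lnot p4, p4.
          branch 1.2.1 (add p4, \lnot p4):
            × closes — contains both p4 and \lnot p4.
          branch 1.2.2 (add \lnot p4, p4):
            × closes — contains both p4 and \lnot p4.
  branch 2 (add p3):
    \lnot \lnot (\lnot p4 \lor p2): β-rule — branch into \lnot p4  //  p2.
      branch 2.1 (add \lnot p4):
        × closes — contains both p4 and \lnot p4.
      branch 2.2 (add p2):
        ○ open, literals {p2=true, p3=true, p4=true}.
4 branches closed, 1 open.
Each open branch fixes some atoms; the unmentioned ones are free. Counting distinct full assignments: branch {p2=true, p3=true, p4=true} (p1) contributes 2 new. Total: 2.

2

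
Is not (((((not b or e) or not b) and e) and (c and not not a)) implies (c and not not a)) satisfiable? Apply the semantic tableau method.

Unsatisfiable

Initial set: {not (((((not b or e) or not b) and e) and (c and not not a)) implies (c and not not a))}.
not (((((not b or e) or not b) and e) and (c and not not a)) implies (c and not not a)): α-rule — add ((((not b or e) or not b) and e) and (c and not not a)), not (c and not not a).
((((not b or e) or not b) and e) and (c and not not a)): α-rule — add (((not b or e) or not b) and e), (c and not not a).
(((not b or e) or not b) and e): α-rule — add ((not b or e) or not b), e.
(c and not not a): α-rule — add c, not not a.
not not a: drop double negation, giving a.
not (c and not not a): β-rule — branch into not c  //  not not not a.
  branch 1 (add not c):
    × closes — contains both c and not c.
  branch 2 (add not not not a):
    not not not a: drop double negation, giving not a.
    × closes — contains both a and not a.
All 2 branches close.
Every branch closed; the formula is unsatisfiable.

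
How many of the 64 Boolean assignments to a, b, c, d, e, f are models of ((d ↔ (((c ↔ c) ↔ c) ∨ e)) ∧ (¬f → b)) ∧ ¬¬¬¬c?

Initial set: {(((d ↔ (((c ↔ c) ↔ c) ∨ e)) ∧ (¬f → b)) ∧ ¬¬¬¬c)}.
(((d ↔ (((c ↔ c) ↔ c) ∨ e)) ∧ (¬f → b)) ∧ ¬¬¬¬c): α-rule — add ((d ↔ (((c ↔ c) ↔ c) ∨ e)) ∧ (¬f → b)), ¬¬¬¬c.
((d ↔ (((c ↔ c) ↔ c) ∨ e)) ∧ (¬f → b)): α-rule — add (d ↔ (((c ↔ c) ↔ c) ∨ e)), (¬f → b).
¬¬¬¬c: drop double negation, giving ¬¬c.
¬¬c: drop double negation, giving c.
(d ↔ (((c ↔ c) ↔ c) ∨ e)): β-rule — branch into d, (((c ↔ c) ↔ c) ∨ e)  //  ¬d, ¬(((c ↔ c) ↔ c) ∨ e).
  branch 1 (add d, (((c ↔ c) ↔ c) ∨ e)):
    (¬f → b): β-rule — branch into ¬¬f  //  b.
      branch 1.1 (add ¬¬f):
        (((c ↔ c) ↔ c) ∨ e): β-rule — branch into ((c ↔ c) ↔ c)  //  e.
          branch 1.1.1 (add ((c ↔ c) ↔ c)):
            ((c ↔ c) ↔ c): β-rule — branch into (c ↔ c), c  //  ¬(c ↔ c), ¬c.
              branch 1.1.1.1 (add (c ↔ c), c):
                (c ↔ c): β-rule — branch into c, c  //  ¬c, ¬c.
                  branch 1.1.1.1.1 (add c, c):
                    ○ open, literals {c=T, d=T, f=T}.
                  branch 1.1.1.1.2 (add ¬c, ¬c):
                    × closes — contains both c and ¬c.
              branch 1.1.1.2 (add ¬(c ↔ c), ¬c):
                × closes — contains both c and ¬c.
          branch 1.1.2 (add e):
            ○ open, literals {c=T, d=T, e=T, f=T}.
      branch 1.2 (add b):
        (((c ↔ c) ↔ c) ∨ e): β-rule — branch into ((c ↔ c) ↔ c)  //  e.
          branch 1.2.1 (add ((c ↔ c) ↔ c)):
            ((c ↔ c) ↔ c): β-rule — branch into (c ↔ c), c  //  ¬(c ↔ c), ¬c.
              branch 1.2.1.1 (add (c ↔ c), c):
                (c ↔ c): β-rule — branch into c, c  //  ¬c, ¬c.
                  branch 1.2.1.1.1 (add c, c):
                    ○ open, literals {b=T, c=T, d=T}.
                  branch 1.2.1.1.2 (add ¬c, ¬c):
                    × closes — contains both c and ¬c.
              branch 1.2.1.2 (add ¬(c ↔ c), ¬c):
                × closes — contains both c and ¬c.
          branch 1.2.2 (add e):
            ○ open, literals {b=T, c=T, d=T, e=T}.
  branch 2 (add ¬d, ¬(((c ↔ c) ↔ c) ∨ e)):
    ¬(((c ↔ c) ↔ c) ∨ e): α-rule — add ¬((c ↔ c) ↔ c), ¬e.
    (¬f → b): β-rule — branch into ¬¬f  //  b.
      branch 2.1 (add ¬¬f):
        ¬((c ↔ c) ↔ c): β-rule — branch into (c ↔ c), ¬c  //  ¬(c ↔ c), c.
          branch 2.1.1 (add (c ↔ c), ¬c):
            × closes — contains both c and ¬c.
          branch 2.1.2 (add ¬(c ↔ c), c):
            ¬(c ↔ c): β-rule — branch into c, ¬c  //  ¬c, c.
              branch 2.1.2.1 (add c, ¬c):
                × closes — contains both c and ¬c.
              branch 2.1.2.2 (add ¬c, c):
                × closes — contains both c and ¬c.
      branch 2.2 (add b):
        ¬((c ↔ c) ↔ c): β-rule — branch into (c ↔ c), ¬c  //  ¬(c ↔ c), c.
          branch 2.2.1 (add (c ↔ c), ¬c):
            × closes — contains both c and ¬c.
          branch 2.2.2 (add ¬(c ↔ c), c):
            ¬(c ↔ c): β-rule — branch into c, ¬c  //  ¬c, c.
              branch 2.2.2.1 (add c, ¬c):
                × closes — contains both c and ¬c.
              branch 2.2.2.2 (add ¬c, c):
                × closes — contains both c and ¬c.
10 branches closed, 4 open.
Each open branch fixes some atoms; the unmentioned ones are free. Counting distinct full assignments: branch {c=T, d=T, f=T} (a, b, e) contributes 8 new; branch {c=T, d=T, e=T, f=T} (a, b) contributes 0 new; branch {b=T, c=T, d=T} (a, e, f) contributes 4 new; branch {b=T, c=T, d=T, e=T} (a, f) contributes 0 new. Total: 12.

12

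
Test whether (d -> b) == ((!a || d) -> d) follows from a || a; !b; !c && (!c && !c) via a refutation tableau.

Initial set: {(a || a); !b; (!c && (!c && !c)); !((d -> b) == ((!a || d) -> d))}.
(!c && (!c && !c)): α-rule — add !c, (!c && !c).
(!c && !c): α-rule — add !c, !c.
(a || a): β-rule — branch into a  //  a.
  branch 1 (add a):
    !((d -> b) == ((!a || d) -> d)): β-rule — branch into (d -> b), !((!a || d) -> d)  //  !(d -> b), ((!a || d) -> d).
      branch 1.1 (add (d -> b), !((!a || d) -> d)):
        !((!a || d) -> d): α-rule — add (!a || d), !d.
        (d -> b): β-rule — branch into !d  //  b.
          branch 1.1.1 (add !d):
            (!a || d): β-rule — branch into !a  //  d.
              branch 1.1.1.1 (add !a):
                × closes — contains both a and !a.
              branch 1.1.1.2 (add d):
                × closes — contains both d and !d.
          branch 1.1.2 (add b):
            × closes — contains both b and !b.
      branch 1.2 (add !(d -> b), ((!a || d) -> d)):
        !(d -> b): α-rule — add d, !b.
        ((!a || d) -> d): β-rule — branch into !(!a || d)  //  d.
          branch 1.2.1 (add !(!a || d)):
            !(!a || d): α-rule — add !!a, !d.
            × closes — contains both d and !d.
          branch 1.2.2 (add d):
            ○ open, literals {a=T, b=F, c=F, d=T}.
  branch 2 (add a):
    !((d -> b) == ((!a || d) -> d)): β-rule — branch into (d -> b), !((!a || d) -> d)  //  !(d -> b), ((!a || d) -> d).
      branch 2.1 (add (d -> b), !((!a || d) -> d)):
        !((!a || d) -> d): α-rule — add (!a || d), !d.
        (d -> b): β-rule — branch into !d  //  b.
          branch 2.1.1 (add !d):
            (!a || d): β-rule — branch into !a  //  d.
              branch 2.1.1.1 (add !a):
                × closes — contains both a and !a.
              branch 2.1.1.2 (add d):
                × closes — contains both d and !d.
          branch 2.1.2 (add b):
            × closes — contains both b and !b.
      branch 2.2 (add !(d -> b), ((!a || d) -> d)):
        !(d -> b): α-rule — add d, !b.
        ((!a || d) -> d): β-rule — branch into !(!a || d)  //  d.
          branch 2.2.1 (add !(!a || d)):
            !(!a || d): α-rule — add !!a, !d.
            × closes — contains both d and !d.
          branch 2.2.2 (add d):
            ○ open, literals {a=T, b=F, c=F, d=T}.
8 branches closed, 2 open.
An open branch gives a countermodel: a=T, b=F, c=F, d=T (unmentioned atoms arbitrary); the premises hold there but the conclusion fails.

No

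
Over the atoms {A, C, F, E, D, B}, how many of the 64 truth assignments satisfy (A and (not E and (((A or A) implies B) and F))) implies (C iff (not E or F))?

62

Initial set: {T ((A and (not E and (((A or A) implies B) and F))) implies (C iff (not E or F)))}.
T ((A and (not E and (((A or A) implies B) and F))) implies (C iff (not E or F))): β-rule — branch into F (A and (not E and (((A or A) implies B) and F)))  //  T (C iff (not E or F)).
  branch 1 (add F (A and (not E and (((A or A) implies B) and F)))):
    F (A and (not E and (((A or A) implies B) and F))): β-rule — branch into F A  //  F (not E and (((A or A) implies B) and F)).
      branch 1.1 (add F A):
        ○ open, literals {A=0}.
      branch 1.2 (add F (not E and (((A or A) implies B) and F))):
        F (not E and (((A or A) implies B) and F)): β-rule — branch into F not E  //  F (((A or A) implies B) and F).
          branch 1.2.1 (add F not E):
            ○ open, literals {E=1}.
          branch 1.2.2 (add F (((A or A) implies B) and F)):
            F (((A or A) implies B) and F): β-rule — branch into F ((A or A) implies B)  //  F F.
              branch 1.2.2.1 (add F ((A or A) implies B)):
                F ((A or A) implies B): α-rule — add T (A or A), F B.
                T (A or A): β-rule — branch into T A  //  T A.
                  branch 1.2.2.1.1 (add T A):
                    ○ open, literals {A=1, B=0}.
                  branch 1.2.2.1.2 (add T A):
                    ○ open, literals {A=1, B=0}.
              branch 1.2.2.2 (add F F):
                ○ open, literals {F=0}.
  branch 2 (add T (C iff (not E or F))):
    T (C iff (not E or F)): β-rule — branch into T C, T (not E or F)  //  F C, F (not E or F).
      branch 2.1 (add T C, T (not E or F)):
        T (not E or F): β-rule — branch into T not E  //  T F.
          branch 2.1.1 (add T not E):
            ○ open, literals {C=1, E=0}.
          branch 2.1.2 (add T F):
            ○ open, literals {C=1, F=1}.
      branch 2.2 (add F C, F (not E or F)):
        F (not E or F): α-rule — add F not E, F F.
        ○ open, literals {C=0, E=1, F=0}.
0 branches closed, 8 open.
Each open branch fixes some atoms; the unmentioned ones are free. Counting distinct full assignments: branch {A=0} (C, F, E, D, B) contributes 32 new; branch {E=1} (A, C, F, D, B) contributes 16 new; branch {A=1, B=0} (C, F, E, D) contributes 8 new; branch {A=1, B=0} (C, F, E, D) contributes 0 new; branch {F=0} (A, C, E, D, B) contributes 4 new; branch {C=1, E=0} (A, F, D, B) contributes 2 new; branch {C=1, F=1} (A, E, D, B) contributes 0 new; branch {C=0, E=1, F=0} (A, D, B) contributes 0 new. Total: 62.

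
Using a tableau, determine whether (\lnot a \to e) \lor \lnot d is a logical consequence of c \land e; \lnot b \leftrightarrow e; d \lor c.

Initial set: {(c \land e); (\lnot b \leftrightarrow e); (d \lor c); \lnot ((\lnot a \to e) \lor \lnot d)}.
(c \land e): α-rule — add c, e.
\lnot ((\lnot a \to e) \lor \lnot d): α-rule — add \lnot (\lnot a \to e), \lnot \lnot d.
\lnot (\lnot a \to e): α-rule — add \lnot a, \lnot e.
× closes — contains both e and \lnot e.
All 1 branch closes.
Every branch closed, so the premises entail the conclusion.

Yes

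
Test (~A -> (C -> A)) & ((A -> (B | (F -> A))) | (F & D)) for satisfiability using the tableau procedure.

Satisfiable

Initial set: {((~A -> (C -> A)) & ((A -> (B | (F -> A))) | (F & D)))}.
((~A -> (C -> A)) & ((A -> (B | (F -> A))) | (F & D))): α-rule — add (~A -> (C -> A)), ((A -> (B | (F -> A))) | (F & D)).
(~A -> (C -> A)): β-rule — branch into ~~A  //  (C -> A).
  branch 1 (add ~~A):
    ((A -> (B | (F -> A))) | (F & D)): β-rule — branch into (A -> (B | (F -> A)))  //  (F & D).
      branch 1.1 (add (A -> (B | (F -> A)))):
        (A -> (B | (F -> A))): β-rule — branch into ~A  //  (B | (F -> A)).
          branch 1.1.1 (add ~A):
            × closes — contains both A and ~A.
          branch 1.1.2 (add (B | (F -> A))):
            (B | (F -> A)): β-rule — branch into B  //  (F -> A).
              branch 1.1.2.1 (add B):
                ○ open, literals {A=T, B=T}.
              branch 1.1.2.2 (add (F -> A)):
                (F -> A): β-rule — branch into ~F  //  A.
                  branch 1.1.2.2.1 (add ~F):
                    ○ open, literals {A=T, F=F}.
                  branch 1.1.2.2.2 (add A):
                    ○ open, literals {A=T}.
      branch 1.2 (add (F & D)):
        (F & D): α-rule — add F, D.
        ○ open, literals {A=T, D=T, F=T}.
  branch 2 (add (C -> A)):
    ((A -> (B | (F -> A))) | (F & D)): β-rule — branch into (A -> (B | (F -> A)))  //  (F & D).
      branch 2.1 (add (A -> (B | (F -> A)))):
        (C -> A): β-rule — branch into ~C  //  A.
          branch 2.1.1 (add ~C):
            (A -> (B | (F -> A))): β-rule — branch into ~A  //  (B | (F -> A)).
              branch 2.1.1.1 (add ~A):
                ○ open, literals {A=F, C=F}.
              branch 2.1.1.2 (add (B | (F -> A))):
                (B | (F -> A)): β-rule — branch into B  //  (F -> A).
                  branch 2.1.1.2.1 (add B):
                    ○ open, literals {B=T, C=F}.
                  branch 2.1.1.2.2 (add (F -> A)):
                    (F -> A): β-rule — branch into ~F  //  A.
                      branch 2.1.1.2.2.1 (add ~F):
                        ○ open, literals {C=F, F=F}.
                      branch 2.1.1.2.2.2 (add A):
                        ○ open, literals {A=T, C=F}.
          branch 2.1.2 (add A):
            (A -> (B | (F -> A))): β-rule — branch into ~A  //  (B | (F -> A)).
              branch 2.1.2.1 (add ~A):
                × closes — contains both A and ~A.
              branch 2.1.2.2 (add (B | (F -> A))):
                (B | (F -> A)): β-rule — branch into B  //  (F -> A).
                  branch 2.1.2.2.1 (add B):
                    ○ open, literals {A=T, B=T}.
                  branch 2.1.2.2.2 (add (F -> A)):
                    (F -> A): β-rule — branch into ~F  //  A.
                      branch 2.1.2.2.2.1 (add ~F):
                        ○ open, literals {A=T, F=F}.
                      branch 2.1.2.2.2.2 (add A):
                        ○ open, literals {A=T}.
      branch 2.2 (add (F & D)):
        (F & D): α-rule — add F, D.
        (C -> A): β-rule — branch into ~C  //  A.
          branch 2.2.1 (add ~C):
            ○ open, literals {C=F, D=T, F=T}.
          branch 2.2.2 (add A):
            ○ open, literals {A=T, D=T, F=T}.
2 branches closed, 13 open.
An open branch gives a satisfying assignment: A=T, B=T.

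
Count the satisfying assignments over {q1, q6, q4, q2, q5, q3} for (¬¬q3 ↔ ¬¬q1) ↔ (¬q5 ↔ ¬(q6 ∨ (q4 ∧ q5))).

32

Initial set: {((¬¬q3 ↔ ¬¬q1) ↔ (¬q5 ↔ ¬(q6 ∨ (q4 ∧ q5))))}.
((¬¬q3 ↔ ¬¬q1) ↔ (¬q5 ↔ ¬(q6 ∨ (q4 ∧ q5)))): β-rule — branch into (¬¬q3 ↔ ¬¬q1), (¬q5 ↔ ¬(q6 ∨ (q4 ∧ q5)))  //  ¬(¬¬q3 ↔ ¬¬q1), ¬(¬q5 ↔ ¬(q6 ∨ (q4 ∧ q5))).
  branch 1 (add (¬¬q3 ↔ ¬¬q1), (¬q5 ↔ ¬(q6 ∨ (q4 ∧ q5)))):
    (¬¬q3 ↔ ¬¬q1): β-rule — branch into ¬¬q3, ¬¬q1  //  ¬¬¬q3, ¬¬¬q1.
      branch 1.1 (add ¬¬q3, ¬¬q1):
        ¬¬q3: drop double negation, giving q3.
        ¬¬q1: drop double negation, giving q1.
        (¬q5 ↔ ¬(q6 ∨ (q4 ∧ q5))): β-rule — branch into ¬q5, ¬(q6 ∨ (q4 ∧ q5))  //  ¬¬q5, ¬¬(q6 ∨ (q4 ∧ q5)).
          branch 1.1.1 (add ¬q5, ¬(q6 ∨ (q4 ∧ q5))):
            ¬(q6 ∨ (q4 ∧ q5)): α-rule — add ¬q6, ¬(q4 ∧ q5).
            ¬(q4 ∧ q5): β-rule — branch into ¬q4  //  ¬q5.
              branch 1.1.1.1 (add ¬q4):
                ○ open, literals {q1=1, q3=1, q4=0, q5=0, q6=0}.
              branch 1.1.1.2 (add ¬q5):
                ○ open, literals {q1=1, q3=1, q5=0, q6=0}.
          branch 1.1.2 (add ¬¬q5, ¬¬(q6 ∨ (q4 ∧ q5))):
            ¬¬(q6 ∨ (q4 ∧ q5)): β-rule — branch into q6  //  (q4 ∧ q5).
              branch 1.1.2.1 (add q6):
                ○ open, literals {q1=1, q3=1, q5=1, q6=1}.
              branch 1.1.2.2 (add (q4 ∧ q5)):
                (q4 ∧ q5): α-rule — add q4, q5.
                ○ open, literals {q1=1, q3=1, q4=1, q5=1}.
      branch 1.2 (add ¬¬¬q3, ¬¬¬q1):
        ¬¬¬q3: drop double negation, giving ¬q3.
        ¬¬¬q1: drop double negation, giving ¬q1.
        (¬q5 ↔ ¬(q6 ∨ (q4 ∧ q5))): β-rule — branch into ¬q5, ¬(q6 ∨ (q4 ∧ q5))  //  ¬¬q5, ¬¬(q6 ∨ (q4 ∧ q5)).
          branch 1.2.1 (add ¬q5, ¬(q6 ∨ (q4 ∧ q5))):
            ¬(q6 ∨ (q4 ∧ q5)): α-rule — add ¬q6, ¬(q4 ∧ q5).
            ¬(q4 ∧ q5): β-rule — branch into ¬q4  //  ¬q5.
              branch 1.2.1.1 (add ¬q4):
                ○ open, literals {q1=0, q3=0, q4=0, q5=0, q6=0}.
              branch 1.2.1.2 (add ¬q5):
                ○ open, literals {q1=0, q3=0, q5=0, q6=0}.
          branch 1.2.2 (add ¬¬q5, ¬¬(q6 ∨ (q4 ∧ q5))):
            ¬¬(q6 ∨ (q4 ∧ q5)): β-rule — branch into q6  //  (q4 ∧ q5).
              branch 1.2.2.1 (add q6):
                ○ open, literals {q1=0, q3=0, q5=1, q6=1}.
              branch 1.2.2.2 (add (q4 ∧ q5)):
                (q4 ∧ q5): α-rule — add q4, q5.
                ○ open, literals {q1=0, q3=0, q4=1, q5=1}.
  branch 2 (add ¬(¬¬q3 ↔ ¬¬q1), ¬(¬q5 ↔ ¬(q6 ∨ (q4 ∧ q5)))):
    ¬(¬¬q3 ↔ ¬¬q1): β-rule — branch into ¬¬q3, ¬¬¬q1  //  ¬¬¬q3, ¬¬q1.
      branch 2.1 (add ¬¬q3, ¬¬¬q1):
        ¬¬q3: drop double negation, giving q3.
        ¬¬¬q1: drop double negation, giving ¬q1.
        ¬(¬q5 ↔ ¬(q6 ∨ (q4 ∧ q5))): β-rule — branch into ¬q5, ¬¬(q6 ∨ (q4 ∧ q5))  //  ¬¬q5, ¬(q6 ∨ (q4 ∧ q5)).
          branch 2.1.1 (add ¬q5, ¬¬(q6 ∨ (q4 ∧ q5))):
            ¬¬(q6 ∨ (q4 ∧ q5)): β-rule — branch into q6  //  (q4 ∧ q5).
              branch 2.1.1.1 (add q6):
                ○ open, literals {q1=0, q3=1, q5=0, q6=1}.
              branch 2.1.1.2 (add (q4 ∧ q5)):
                (q4 ∧ q5): α-rule — add q4, q5.
                × closes — contains both q5 and ¬q5.
          branch 2.1.2 (add ¬¬q5, ¬(q6 ∨ (q4 ∧ q5))):
            ¬(q6 ∨ (q4 ∧ q5)): α-rule — add ¬q6, ¬(q4 ∧ q5).
            ¬(q4 ∧ q5): β-rule — branch into ¬q4  //  ¬q5.
              branch 2.1.2.1 (add ¬q4):
                ○ open, literals {q1=0, q3=1, q4=0, q5=1, q6=0}.
              branch 2.1.2.2 (add ¬q5):
                × closes — contains both q5 and ¬q5.
      branch 2.2 (add ¬¬¬q3, ¬¬q1):
        ¬¬¬q3: drop double negation, giving ¬q3.
        ¬¬q1: drop double negation, giving q1.
        ¬(¬q5 ↔ ¬(q6 ∨ (q4 ∧ q5))): β-rule — branch into ¬q5, ¬¬(q6 ∨ (q4 ∧ q5))  //  ¬¬q5, ¬(q6 ∨ (q4 ∧ q5)).
          branch 2.2.1 (add ¬q5, ¬¬(q6 ∨ (q4 ∧ q5))):
            ¬¬(q6 ∨ (q4 ∧ q5)): β-rule — branch into q6  //  (q4 ∧ q5).
              branch 2.2.1.1 (add q6):
                ○ open, literals {q1=1, q3=0, q5=0, q6=1}.
              branch 2.2.1.2 (add (q4 ∧ q5)):
                (q4 ∧ q5): α-rule — add q4, q5.
                × closes — contains both q5 and ¬q5.
          branch 2.2.2 (add ¬¬q5, ¬(q6 ∨ (q4 ∧ q5))):
            ¬(q6 ∨ (q4 ∧ q5)): α-rule — add ¬q6, ¬(q4 ∧ q5).
            ¬(q4 ∧ q5): β-rule — branch into ¬q4  //  ¬q5.
              branch 2.2.2.1 (add ¬q4):
                ○ open, literals {q1=1, q3=0, q4=0, q5=1, q6=0}.
              branch 2.2.2.2 (add ¬q5):
                × closes — contains both q5 and ¬q5.
4 branches closed, 12 open.
Each open branch fixes some atoms; the unmentioned ones are free. Counting distinct full assignments: branch {q1=1, q3=1, q4=0, q5=0, q6=0} (q2) contributes 2 new; branch {q1=1, q3=1, q5=0, q6=0} (q4, q2) contributes 2 new; branch {q1=1, q3=1, q5=1, q6=1} (q4, q2) contributes 4 new; branch {q1=1, q3=1, q4=1, q5=1} (q6, q2) contributes 2 new; branch {q1=0, q3=0, q4=0, q5=0, q6=0} (q2) contributes 2 new; branch {q1=0, q3=0, q5=0, q6=0} (q4, q2) contributes 2 new; branch {q1=0, q3=0, q5=1, q6=1} (q4, q2) contributes 4 new; branch {q1=0, q3=0, q4=1, q5=1} (q6, q2) contributes 2 new; branch {q1=0, q3=1, q5=0, q6=1} (q4, q2) contributes 4 new; branch {q1=0, q3=1, q4=0, q5=1, q6=0} (q2) contributes 2 new; branch {q1=1, q3=0, q5=0, q6=1} (q4, q2) contributes 4 new; branch {q1=1, q3=0, q4=0, q5=1, q6=0} (q2) contributes 2 new. Total: 32.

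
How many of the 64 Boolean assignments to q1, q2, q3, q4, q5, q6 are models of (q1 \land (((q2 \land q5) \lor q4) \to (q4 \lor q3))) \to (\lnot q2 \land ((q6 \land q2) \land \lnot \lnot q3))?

34

Initial set: {((q1 \land (((q2 \land q5) \lor q4) \to (q4 \lor q3))) \to (\lnot q2 \land ((q6 \land q2) \land \lnot \lnot q3)))}.
((q1 \land (((q2 \land q5) \lor q4) \to (q4 \lor q3))) \to (\lnot q2 \land ((q6 \land q2) \land \lnot \lnot q3))): β-rule — branch into \lnot (q1 \land (((q2 \land q5) \lor q4) \to (q4 \lor q3)))  //  (\lnot q2 \land ((q6 \land q2) \land \lnot \lnot q3)).
  branch 1 (add \lnot (q1 \land (((q2 \land q5) \lor q4) \to (q4 \lor q3)))):
    \lnot (q1 \land (((q2 \land q5) \lor q4) \to (q4 \lor q3))): β-rule — branch into \lnot q1  //  \lnot (((q2 \land q5) \lor q4) \to (q4 \lor q3)).
      branch 1.1 (add \lnot q1):
        ○ open, literals {q1=0}.
      branch 1.2 (add \lnot (((q2 \land q5) \lor q4) \to (q4 \lor q3))):
        \lnot (((q2 \land q5) \lor q4) \to (q4 \lor q3)): α-rule — add ((q2 \land q5) \lor q4), \lnot (q4 \lor q3).
        \lnot (q4 \lor q3): α-rule — add \lnot q4, \lnot q3.
        ((q2 \land q5) \lor q4): β-rule — branch into (q2 \land q5)  //  q4.
          branch 1.2.1 (add (q2 \land q5)):
            (q2 \land q5): α-rule — add q2, q5.
            ○ open, literals {q2=1, q3=0, q4=0, q5=1}.
          branch 1.2.2 (add q4):
            × closes — contains both q4 and \lnot q4.
  branch 2 (add (\lnot q2 \land ((q6 \land q2) \land \lnot \lnot q3))):
    (\lnot q2 \land ((q6 \land q2) \land \lnot \lnot q3)): α-rule — add \lnot q2, ((q6 \land q2) \land \lnot \lnot q3).
    ((q6 \land q2) \land \lnot \lnot q3): α-rule — add (q6 \land q2), \lnot \lnot q3.
    (q6 \land q2): α-rule — add q6, q2.
    × closes — contains both q2 and \lnot q2.
2 branches closed, 2 open.
Each open branch fixes some atoms; the unmentioned ones are free. Counting distinct full assignments: branch {q1=0} (q2, q3, q4, q5, q6) contributes 32 new; branch {q2=1, q3=0, q4=0, q5=1} (q1, q6) contributes 2 new. Total: 34.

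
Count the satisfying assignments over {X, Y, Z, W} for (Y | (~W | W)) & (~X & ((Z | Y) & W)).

3

Initial set: {T ((Y | (~W | W)) & (~X & ((Z | Y) & W)))}.
T ((Y | (~W | W)) & (~X & ((Z | Y) & W))): α-rule — add T (Y | (~W | W)), T (~X & ((Z | Y) & W)).
T (~X & ((Z | Y) & W)): α-rule — add T ~X, T ((Z | Y) & W).
T ((Z | Y) & W): α-rule — add T (Z | Y), T W.
T (Y | (~W | W)): β-rule — branch into T Y  //  T (~W | W).
  branch 1 (add T Y):
    T (Z | Y): β-rule — branch into T Z  //  T Y.
      branch 1.1 (add T Z):
        ○ open, literals {W=T, X=F, Y=T, Z=T}.
      branch 1.2 (add T Y):
        ○ open, literals {W=T, X=F, Y=T}.
  branch 2 (add T (~W | W)):
    T (Z | Y): β-rule — branch into T Z  //  T Y.
      branch 2.1 (add T Z):
        T (~W | W): β-rule — branch into T ~W  //  T W.
          branch 2.1.1 (add T ~W):
            × closes — contains both W and ~W.
          branch 2.1.2 (add T W):
            ○ open, literals {W=T, X=F, Z=T}.
      branch 2.2 (add T Y):
        T (~W | W): β-rule — branch into T ~W  //  T W.
          branch 2.2.1 (add T ~W):
            × closes — contains both W and ~W.
          branch 2.2.2 (add T W):
            ○ open, literals {W=T, X=F, Y=T}.
2 branches closed, 4 open.
Each open branch fixes some atoms; the unmentioned ones are free. Counting distinct full assignments: branch {W=T, X=F, Y=T, Z=T} (none free) contributes 1 new; branch {W=T, X=F, Y=T} (Z) contributes 1 new; branch {W=T, X=F, Z=T} (Y) contributes 1 new; branch {W=T, X=F, Y=T} (Z) contributes 0 new. Total: 3.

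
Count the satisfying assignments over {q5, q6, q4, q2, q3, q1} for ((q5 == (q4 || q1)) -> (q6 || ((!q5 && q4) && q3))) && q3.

Initial set: {(((q5 == (q4 || q1)) -> (q6 || ((!q5 && q4) && q3))) && q3)}.
(((q5 == (q4 || q1)) -> (q6 || ((!q5 && q4) && q3))) && q3): α-rule — add ((q5 == (q4 || q1)) -> (q6 || ((!q5 && q4) && q3))), q3.
((q5 == (q4 || q1)) -> (q6 || ((!q5 && q4) && q3))): β-rule — branch into !(q5 == (q4 || q1))  //  (q6 || ((!q5 && q4) && q3)).
  branch 1 (add !(q5 == (q4 || q1))):
    !(q5 == (q4 || q1)): β-rule — branch into q5, !(q4 || q1)  //  !q5, (q4 || q1).
      branch 1.1 (add q5, !(q4 || q1)):
        !(q4 || q1): α-rule — add !q4, !q1.
        ○ open, literals {q1=0, q3=1, q4=0, q5=1}.
      branch 1.2 (add !q5, (q4 || q1)):
        (q4 || q1): β-rule — branch into q4  //  q1.
          branch 1.2.1 (add q4):
            ○ open, literals {q3=1, q4=1, q5=0}.
          branch 1.2.2 (add q1):
            ○ open, literals {q1=1, q3=1, q5=0}.
  branch 2 (add (q6 || ((!q5 && q4) && q3))):
    (q6 || ((!q5 && q4) && q3)): β-rule — branch into q6  //  ((!q5 && q4) && q3).
      branch 2.1 (add q6):
        ○ open, literals {q3=1, q6=1}.
      branch 2.2 (add ((!q5 && q4) && q3)):
        ((!q5 && q4) && q3): α-rule — add (!q5 && q4), q3.
        (!q5 && q4): α-rule — add !q5, q4.
        ○ open, literals {q3=1, q4=1, q5=0}.
0 branches closed, 5 open.
Each open branch fixes some atoms; the unmentioned ones are free. Counting distinct full assignments: branch {q1=0, q3=1, q4=0, q5=1} (q6, q2) contributes 4 new; branch {q3=1, q4=1, q5=0} (q6, q2, q1) contributes 8 new; branch {q1=1, q3=1, q5=0} (q6, q4, q2) contributes 4 new; branch {q3=1, q6=1} (q5, q4, q2, q1) contributes 8 new; branch {q3=1, q4=1, q5=0} (q6, q2, q1) contributes 0 new. Total: 24.

24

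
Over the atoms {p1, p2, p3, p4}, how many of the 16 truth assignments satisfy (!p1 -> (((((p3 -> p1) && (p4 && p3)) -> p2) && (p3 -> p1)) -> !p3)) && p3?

8

Initial set: {((!p1 -> (((((p3 -> p1) && (p4 && p3)) -> p2) && (p3 -> p1)) -> !p3)) && p3)}.
((!p1 -> (((((p3 -> p1) && (p4 && p3)) -> p2) && (p3 -> p1)) -> !p3)) && p3): α-rule — add (!p1 -> (((((p3 -> p1) && (p4 && p3)) -> p2) && (p3 -> p1)) -> !p3)), p3.
(!p1 -> (((((p3 -> p1) && (p4 && p3)) -> p2) && (p3 -> p1)) -> !p3)): β-rule — branch into !!p1  //  (((((p3 -> p1) && (p4 && p3)) -> p2) && (p3 -> p1)) -> !p3).
  branch 1 (add !!p1):
    ○ open, literals {p1=1, p3=1}.
  branch 2 (add (((((p3 -> p1) && (p4 && p3)) -> p2) && (p3 -> p1)) -> !p3)):
    (((((p3 -> p1) && (p4 && p3)) -> p2) && (p3 -> p1)) -> !p3): β-rule — branch into !((((p3 -> p1) && (p4 && p3)) -> p2) && (p3 -> p1))  //  !p3.
      branch 2.1 (add !((((p3 -> p1) && (p4 && p3)) -> p2) && (p3 -> p1))):
        !((((p3 -> p1) && (p4 && p3)) -> p2) && (p3 -> p1)): β-rule — branch into !(((p3 -> p1) && (p4 && p3)) -> p2)  //  !(p3 -> p1).
          branch 2.1.1 (add !(((p3 -> p1) && (p4 && p3)) -> p2)):
            !(((p3 -> p1) && (p4 && p3)) -> p2): α-rule — add ((p3 -> p1) && (p4 && p3)), !p2.
            ((p3 -> p1) && (p4 && p3)): α-rule — add (p3 -> p1), (p4 && p3).
            (p4 && p3): α-rule — add p4, p3.
            (p3 -> p1): β-rule — branch into !p3  //  p1.
              branch 2.1.1.1 (add !p3):
                × closes — contains both p3 and !p3.
              branch 2.1.1.2 (add p1):
                ○ open, literals {p1=1, p2=0, p3=1, p4=1}.
          branch 2.1.2 (add !(p3 -> p1)):
            !(p3 -> p1): α-rule — add p3, !p1.
            ○ open, literals {p1=0, p3=1}.
      branch 2.2 (add !p3):
        × closes — contains both p3 and !p3.
2 branches closed, 3 open.
Each open branch fixes some atoms; the unmentioned ones are free. Counting distinct full assignments: branch {p1=1, p3=1} (p2, p4) contributes 4 new; branch {p1=1, p2=0, p3=1, p4=1} (none free) contributes 0 new; branch {p1=0, p3=1} (p2, p4) contributes 4 new. Total: 8.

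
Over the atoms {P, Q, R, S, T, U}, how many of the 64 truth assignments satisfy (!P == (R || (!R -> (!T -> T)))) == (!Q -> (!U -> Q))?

32

Initial set: {((!P == (R || (!R -> (!T -> T)))) == (!Q -> (!U -> Q)))}.
((!P == (R || (!R -> (!T -> T)))) == (!Q -> (!U -> Q))): β-rule — branch into (!P == (R || (!R -> (!T -> T)))), (!Q -> (!U -> Q))  //  !(!P == (R || (!R -> (!T -> T)))), !(!Q -> (!U -> Q)).
  branch 1 (add (!P == (R || (!R -> (!T -> T)))), (!Q -> (!U -> Q))):
    (!P == (R || (!R -> (!T -> T)))): β-rule — branch into !P, (R || (!R -> (!T -> T)))  //  !!P, !(R || (!R -> (!T -> T))).
      branch 1.1 (add !P, (R || (!R -> (!T -> T)))):
        (!Q -> (!U -> Q)): β-rule — branch into !!Q  //  (!U -> Q).
          branch 1.1.1 (add !!Q):
            (R || (!R -> (!T -> T))): β-rule — branch into R  //  (!R -> (!T -> T)).
              branch 1.1.1.1 (add R):
                ○ open, literals {P=false, Q=true, R=true}.
              branch 1.1.1.2 (add (!R -> (!T -> T))):
                (!R -> (!T -> T)): β-rule — branch into !!R  //  (!T -> T).
                  branch 1.1.1.2.1 (add !!R):
                    ○ open, literals {P=false, Q=true, R=true}.
                  branch 1.1.1.2.2 (add (!T -> T)):
                    (!T -> T): β-rule — branch into !!T  //  T.
                      branch 1.1.1.2.2.1 (add !!T):
                        ○ open, literals {P=false, Q=true, T=true}.
                      branch 1.1.1.2.2.2 (add T):
                        ○ open, literals {P=false, Q=true, T=true}.
          branch 1.1.2 (add (!U -> Q)):
            (R || (!R -> (!T -> T))): β-rule — branch into R  //  (!R -> (!T -> T)).
              branch 1.1.2.1 (add R):
                (!U -> Q): β-rule — branch into !!U  //  Q.
                  branch 1.1.2.1.1 (add !!U):
                    ○ open, literals {P=false, R=true, U=true}.
                  branch 1.1.2.1.2 (add Q):
                    ○ open, literals {P=false, Q=true, R=true}.
              branch 1.1.2.2 (add (!R -> (!T -> T))):
                (!U -> Q): β-rule — branch into !!U  //  Q.
                  branch 1.1.2.2.1 (add !!U):
                    (!R -> (!T -> T)): β-rule — branch into !!R  //  (!T -> T).
                      branch 1.1.2.2.1.1 (add !!R):
                        ○ open, literals {P=false, R=true, U=true}.
                      branch 1.1.2.2.1.2 (add (!T -> T)):
                        (!T -> T): β-rule — branch into !!T  //  T.
                          branch 1.1.2.2.1.2.1 (add !!T):
                            ○ open, literals {P=false, T=true, U=true}.
                          branch 1.1.2.2.1.2.2 (add T):
                            ○ open, literals {P=false, T=true, U=true}.
                  branch 1.1.2.2.2 (add Q):
                    (!R -> (!T -> T)): β-rule — branch into !!R  //  (!T -> T).
                      branch 1.1.2.2.2.1 (add !!R):
                        ○ open, literals {P=false, Q=true, R=true}.
                      branch 1.1.2.2.2.2 (add (!T -> T)):
                        (!T -> T): β-rule — branch into !!T  //  T.
                          branch 1.1.2.2.2.2.1 (add !!T):
                            ○ open, literals {P=false, Q=true, T=true}.
                          branch 1.1.2.2.2.2.2 (add T):
                            ○ open, literals {P=false, Q=true, T=true}.
      branch 1.2 (add !!P, !(R || (!R -> (!T -> T)))):
        !(R || (!R -> (!T -> T))): α-rule — add !R, !(!R -> (!T -> T)).
        !(!R -> (!T -> T)): α-rule — add !R, !(!T -> T).
        !(!T -> T): α-rule — add !T, !T.
        (!Q -> (!U -> Q)): β-rule — branch into !!Q  //  (!U -> Q).
          branch 1.2.1 (add !!Q):
            ○ open, literals {P=true, Q=true, R=false, T=false}.
          branch 1.2.2 (add (!U -> Q)):
            (!U -> Q): β-rule — branch into !!U  //  Q.
              branch 1.2.2.1 (add !!U):
                ○ open, literals {P=true, R=false, T=false, U=true}.
              branch 1.2.2.2 (add Q):
                ○ open, literals {P=true, Q=true, R=false, T=false}.
  branch 2 (add !(!P == (R || (!R -> (!T -> T)))), !(!Q -> (!U -> Q))):
    !(!Q -> (!U -> Q)): α-rule — add !Q, !(!U -> Q).
    !(!U -> Q): α-rule — add !U, !Q.
    !(!P == (R || (!R -> (!T -> T)))): β-rule — branch into !P, !(R || (!R -> (!T -> T)))  //  !!P, (R || (!R -> (!T -> T))).
      branch 2.1 (add !P, !(R || (!R -> (!T -> T)))):
        !(R || (!R -> (!T -> T))): α-rule — add !R, !(!R -> (!T -> T)).
        !(!R -> (!T -> T)): α-rule — add !R, !(!T -> T).
        !(!T -> T): α-rule — add !T, !T.
        ○ open, literals {P=false, Q=false, R=false, T=false, U=false}.
      branch 2.2 (add !!P, (R || (!R -> (!T -> T)))):
        (R || (!R -> (!T -> T))): β-rule — branch into R  //  (!R -> (!T -> T)).
          branch 2.2.1 (add R):
            ○ open, literals {P=true, Q=false, R=true, U=false}.
          branch 2.2.2 (add (!R -> (!T -> T))):
            (!R -> (!T -> T)): β-rule — branch into !!R  //  (!T -> T).
              branch 2.2.2.1 (add !!R):
                ○ open, literals {P=true, Q=false, R=true, U=false}.
              branch 2.2.2.2 (add (!T -> T)):
                (!T -> T): β-rule — branch into !!T  //  T.
                  branch 2.2.2.2.1 (add !!T):
                    ○ open, literals {P=true, Q=false, T=true, U=false}.
                  branch 2.2.2.2.2 (add T):
                    ○ open, literals {P=true, Q=false, T=true, U=false}.
0 branches closed, 20 open.
Each open branch fixes some atoms; the unmentioned ones are free. Counting distinct full assignments: branch {P=false, Q=true, R=true} (S, T, U) contributes 8 new; branch {P=false, Q=true, R=true} (S, T, U) contributes 0 new; branch {P=false, Q=true, T=true} (R, S, U) contributes 4 new; branch {P=false, Q=true, T=true} (R, S, U) contributes 0 new; branch {P=false, R=true, U=true} (Q, S, T) contributes 4 new; branch {P=false, Q=true, R=true} (S, T, U) contributes 0 new; branch {P=false, R=true, U=true} (Q, S, T) contributes 0 new; branch {P=false, T=true, U=true} (Q, R, S) contributes 2 new; branch {P=false, T=true, U=true} (Q, R, S) contributes 0 new; branch {P=false, Q=true, R=true} (S, T, U) contributes 0 new; branch {P=false, Q=true, T=true} (R, S, U) contributes 0 new; branch {P=false, Q=true, T=true} (R, S, U) contributes 0 new; branch {P=true, Q=true, R=false, T=false} (S, U) contributes 4 new; branch {P=true, R=false, T=false, U=true} (Q, S) contributes 2 new; branch {P=true, Q=true, R=false, T=false} (S, U) contributes 0 new; branch {P=false, Q=false, R=false, T=false, U=false} (S) contributes 2 new; branch {P=true, Q=false, R=true, U=false} (S, T) contributes 4 new; branch {P=true, Q=false, R=true, U=false} (S, T) contributes 0 new; branch {P=true, Q=false, T=true, U=false} (R, S) contributes 2 new; branch {P=true, Q=false, T=true, U=false} (R, S) contributes 0 new. Total: 32.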